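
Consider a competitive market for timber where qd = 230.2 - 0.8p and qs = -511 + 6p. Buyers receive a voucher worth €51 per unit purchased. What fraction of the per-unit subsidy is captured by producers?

Pre-subsidy: 230.2 - 0.8p = -511 + 6p gives p* = 109, q* = 143.
With the rebate, buyers effectively pay pb = ps − 51, where ps is the price sellers receive.
Demand in terms of ps becomes qd = 230.2 − 0.8(ps − 51) = 271 - 0.8ps. Setting this equal to supply: 271 - 0.8ps = -511 + 6ps, so ps = 115.
Buyers pay pb = 115 − 51 = 64; q' = -511 + 6·115 = 179.
Buyers' price falls by p* − pb = 109 − 64 = 45; sellers' price rises by ps − p* = 115 − 109 = 6.
So producers capture 6/51 = 2/17 of each unit of subsidy.

Producer share = 2/17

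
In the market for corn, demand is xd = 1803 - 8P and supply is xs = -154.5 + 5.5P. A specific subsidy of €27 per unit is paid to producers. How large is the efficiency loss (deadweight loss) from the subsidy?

Deadweight loss = €1188

Pre-subsidy: 1803 - 8P = -154.5 + 5.5P gives P* = 145, x* = 643.
With the subsidy, sellers receive Ps = Pb + 27 for each unit, where Pb is the price buyers pay.
Supply in terms of Pb becomes xs = -154.5 + 5.5(Pb + 27) = -6 + 5.5Pb. Setting this equal to demand: 1803 - 8Pb = -6 + 5.5Pb, so Pb = 134.
Sellers receive Ps = 134 + 27 = 161; x' = 1803 − 8·134 = 731.
The subsidy expands output by 731 − 643 = 88 past the efficient level; on those units the gap between marginal cost and willingness to pay runs from 0 up to 27.
DWL = ½ × 27 × 88 = 1188.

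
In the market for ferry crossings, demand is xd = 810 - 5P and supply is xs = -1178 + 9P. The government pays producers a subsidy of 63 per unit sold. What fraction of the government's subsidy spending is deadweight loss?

Pre-subsidy: 810 - 5P = -1178 + 9P gives P* = 142, x* = 100.
With the subsidy, sellers receive Ps = Pb + 63 for each unit, where Pb is the price buyers pay.
Supply in terms of Pb becomes xs = -1178 + 9(Pb + 63) = -611 + 9Pb. Setting this equal to demand: 810 - 5Pb = -611 + 9Pb, so Pb = 101.5.
Sellers receive Ps = 101.5 + 63 = 164.5; x' = 810 − 5·101.5 = 302.5.
ΔCS = ½(100 + 302.5)(142 − 101.5) = 8150.625; ΔPS = ½(100 + 302.5)(164.5 − 142) = 4528.125.
Government spending = 63 × 302.5 = 19057.5.
DWL = ½ × 63 × (302.5 − 100) = 6378.75; fraction = 6378.75 / 19057.5 = 81/242.

DWL / government spending = 81/242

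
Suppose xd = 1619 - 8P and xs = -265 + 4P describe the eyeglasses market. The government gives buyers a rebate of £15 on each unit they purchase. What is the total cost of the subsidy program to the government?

Government cost = £6045

Pre-subsidy: 1619 - 8P = -265 + 4P gives P* = 157, x* = 363.
With the rebate, buyers effectively pay Pb = Ps − 15, where Ps is the price sellers receive.
Demand in terms of Ps becomes xd = 1619 − 8(Ps − 15) = 1739 - 8Ps. Setting this equal to supply: 1739 - 8Ps = -265 + 4Ps, so Ps = 167.
Buyers pay Pb = 167 − 15 = 152; x' = -265 + 4·167 = 403.
Government outlay = subsidy × quantity = 15 × 403 = 6045.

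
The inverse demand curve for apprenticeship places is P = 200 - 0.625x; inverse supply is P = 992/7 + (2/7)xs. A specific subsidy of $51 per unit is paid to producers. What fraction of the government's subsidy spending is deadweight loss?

Pre-subsidy: 200 - 0.625x = 992/7 + (2/7)x gives x* = 64 and P* = 160.
With the subsidy, sellers receive Ps = Pb + 51 for each unit, where Pb is the price buyers pay.
On the curves, Pb = 200 - 0.625x and Ps = 992/7 + (2/7)x; the wedge Ps − Pb = 51 gives 992/7 + (2/7)x − (200 - 0.625x) = 51, so x' = 120.
Then Pb = 200 − 0.625·120 = 125 and Ps = 992/7 + (2/7)·120 = 176.
ΔCS = ½(64 + 120)(160 − 125) = 3220; ΔPS = ½(64 + 120)(176 − 160) = 1472.
Government spending = 51 × 120 = 6120.
DWL = ½ × 51 × (120 − 64) = 1428; fraction = 1428 / 6120 = 7/30.

DWL / government spending = 7/30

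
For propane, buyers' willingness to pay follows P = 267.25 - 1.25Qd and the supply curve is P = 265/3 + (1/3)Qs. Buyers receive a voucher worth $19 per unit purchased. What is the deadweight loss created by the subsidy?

Pre-subsidy: 267.25 - 1.25Q = 265/3 + (1/3)Q gives Q* = 113 and P* = 126.
With the rebate, buyers effectively pay Pb = Ps − 19, where Ps is the price sellers receive.
On the curves, Pb = 267.25 - 1.25Q and Ps = 265/3 + (1/3)Q; the wedge Ps − Pb = 19 gives 265/3 + (1/3)Q − (267.25 - 1.25Q) = 19, so Q' = 125.
Then Pb = 267.25 − 1.25·125 = 111 and Ps = 265/3 + (1/3)·125 = 130.
The subsidy expands output by 125 − 113 = 12 past the efficient level; on those units the gap between marginal cost and willingness to pay runs from 0 up to 19.
DWL = ½ × 19 × 12 = 114.

Deadweight loss = $114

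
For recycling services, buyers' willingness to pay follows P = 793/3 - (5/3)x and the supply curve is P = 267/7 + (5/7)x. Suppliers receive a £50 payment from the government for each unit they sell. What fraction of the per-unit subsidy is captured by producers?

Producer share = 0.3

Pre-subsidy: 793/3 - (5/3)x = 267/7 + (5/7)x gives x* = 95 and P* = 106.
With the subsidy, sellers receive Ps = Pb + 50 for each unit, where Pb is the price buyers pay.
On the curves, Pb = 793/3 - (5/3)x and Ps = 267/7 + (5/7)x; the wedge Ps − Pb = 50 gives 267/7 + (5/7)x − (793/3 - (5/3)x) = 50, so x' = 116.
Then Pb = 793/3 − (5/3)·116 = 71 and Ps = 267/7 + (5/7)·116 = 121.
Buyers' price falls by P* − Pb = 106 − 71 = 35; sellers' price rises by Ps − P* = 121 − 106 = 15.
So producers capture 15/50 = 0.3 of each unit of subsidy.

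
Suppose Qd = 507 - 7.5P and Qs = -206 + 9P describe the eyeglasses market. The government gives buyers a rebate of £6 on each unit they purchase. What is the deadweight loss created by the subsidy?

Deadweight loss = 810/11

Pre-subsidy: 507 - 7.5P = -206 + 9P gives P* = 1426/33, Q* = 2012/11.
With the rebate, buyers effectively pay Pb = Ps − 6, where Ps is the price sellers receive.
Demand in terms of Ps becomes Qd = 507 − 7.5(Ps − 6) = 552 - 7.5Ps. Setting this equal to supply: 552 - 7.5Ps = -206 + 9Ps, so Ps = 1516/33.
Buyers pay Pb = 1516/33 − 6 = 1318/33; Q' = -206 + 9·(1516/33) = 2282/11.
The subsidy expands output by 2282/11 − 2012/11 = 270/11 past the efficient level; on those units the gap between marginal cost and willingness to pay runs from 0 up to 6.
DWL = ½ × 6 × 270/11 = 810/11.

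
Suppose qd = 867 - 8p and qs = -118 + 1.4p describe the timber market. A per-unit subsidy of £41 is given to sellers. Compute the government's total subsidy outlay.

Pre-subsidy: 867 - 8p = -118 + 1.4p gives p* = 4925/47, q* = 1349/47.
With the subsidy, sellers receive ps = pb + 41 for each unit, where pb is the price buyers pay.
Supply in terms of pb becomes qs = -118 + 1.4(pb + 41) = -60.6 + 1.4pb. Setting this equal to demand: 867 - 8pb = -60.6 + 1.4pb, so pb = 4638/47.
Sellers receive ps = 4638/47 + 41 = 6565/47; q' = 867 − 8·(4638/47) = 3645/47.
Government outlay = subsidy × quantity = 41 × 3645/47 = 149445/47.

Government cost = 149445/47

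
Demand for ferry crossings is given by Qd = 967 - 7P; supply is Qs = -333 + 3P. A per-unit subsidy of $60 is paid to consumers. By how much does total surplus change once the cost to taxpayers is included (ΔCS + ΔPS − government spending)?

Pre-subsidy: 967 - 7P = -333 + 3P gives P* = 130, Q* = 57.
With the rebate, buyers effectively pay Pb = Ps − 60, where Ps is the price sellers receive.
Demand in terms of Ps becomes Qd = 967 − 7(Ps − 60) = 1387 - 7Ps. Setting this equal to supply: 1387 - 7Ps = -333 + 3Ps, so Ps = 172.
Buyers pay Pb = 172 − 60 = 112; Q' = -333 + 3·172 = 183.
ΔCS = ½(57 + 183)(130 − 112) = 2160; ΔPS = ½(57 + 183)(172 − 130) = 5040.
Government spending = 60 × 183 = 10980.
Net change = 2160 + 5040 − 10980 = -3780. The loss equals the DWL triangle ½·60·126.

Net change in total surplus = -$3780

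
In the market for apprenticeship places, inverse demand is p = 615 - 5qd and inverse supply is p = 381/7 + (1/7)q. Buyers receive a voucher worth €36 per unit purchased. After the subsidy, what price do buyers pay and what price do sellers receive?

Buyers pay €35; sellers receive €71

Pre-subsidy: 615 - 5q = 381/7 + (1/7)q gives q* = 109 and p* = 70.
With the rebate, buyers effectively pay pb = ps − 36, where ps is the price sellers receive.
On the curves, pb = 615 - 5q and ps = 381/7 + (1/7)q; the wedge ps − pb = 36 gives 381/7 + (1/7)q − (615 - 5q) = 36, so q' = 116.
Then pb = 615 − 5·116 = 35 and ps = 381/7 + (1/7)·116 = 71.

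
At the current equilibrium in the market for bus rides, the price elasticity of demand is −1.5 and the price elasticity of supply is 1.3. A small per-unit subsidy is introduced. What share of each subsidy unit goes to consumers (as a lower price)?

For a small subsidy around the equilibrium, the benefit split depends on the relative slopes, which at a point are proportional to the elasticities.
Buyer share = εs/(εs + |εd|) = 1.3/(1.3 + 1.5) = 13/28; seller share = |εd|/(εs + |εd|) = 15/28.

Consumer share = 13/28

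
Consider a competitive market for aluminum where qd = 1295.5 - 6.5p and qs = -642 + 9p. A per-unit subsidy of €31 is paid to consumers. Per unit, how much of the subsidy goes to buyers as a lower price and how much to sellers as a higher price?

Buyers gain €18 per unit; sellers gain €13 per unit

Pre-subsidy: 1295.5 - 6.5p = -642 + 9p gives p* = 125, q* = 483.
With the rebate, buyers effectively pay pb = ps − 31, where ps is the price sellers receive.
Demand in terms of ps becomes qd = 1295.5 − 6.5(ps − 31) = 1497 - 6.5ps. Setting this equal to supply: 1497 - 6.5ps = -642 + 9ps, so ps = 138.
Buyers pay pb = 138 − 31 = 107; q' = -642 + 9·138 = 600.
Buyers' price falls by p* − pb = 125 − 107 = 18; sellers' price rises by ps − p* = 138 − 125 = 13.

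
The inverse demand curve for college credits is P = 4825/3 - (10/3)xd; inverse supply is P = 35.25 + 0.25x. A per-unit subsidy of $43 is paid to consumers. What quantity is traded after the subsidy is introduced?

x' = 451

Pre-subsidy: 4825/3 - (10/3)x = 35.25 + 0.25x gives x* = 439 and P* = 145.
With the rebate, buyers effectively pay Pb = Ps − 43, where Ps is the price sellers receive.
On the curves, Pb = 4825/3 - (10/3)x and Ps = 35.25 + 0.25x; the wedge Ps − Pb = 43 gives 35.25 + 0.25x − (4825/3 - (10/3)x) = 43, so x' = 451.
Then Pb = 4825/3 − (10/3)·451 = 105 and Ps = 35.25 + 0.25·451 = 148.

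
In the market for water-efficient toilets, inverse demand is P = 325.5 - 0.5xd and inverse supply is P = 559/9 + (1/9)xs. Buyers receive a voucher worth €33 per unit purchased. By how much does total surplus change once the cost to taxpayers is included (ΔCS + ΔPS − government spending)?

Net change in total surplus = -€891

Pre-subsidy: 325.5 - 0.5x = 559/9 + (1/9)x gives x* = 431 and P* = 110.
With the rebate, buyers effectively pay Pb = Ps − 33, where Ps is the price sellers receive.
On the curves, Pb = 325.5 - 0.5x and Ps = 559/9 + (1/9)x; the wedge Ps − Pb = 33 gives 559/9 + (1/9)x − (325.5 - 0.5x) = 33, so x' = 485.
Then Pb = 325.5 − 0.5·485 = 83 and Ps = 559/9 + (1/9)·485 = 116.
ΔCS = ½(431 + 485)(110 − 83) = 12366; ΔPS = ½(431 + 485)(116 − 110) = 2748.
Government spending = 33 × 485 = 16005.
Net change = 12366 + 2748 − 16005 = -891. The loss equals the DWL triangle ½·33·54.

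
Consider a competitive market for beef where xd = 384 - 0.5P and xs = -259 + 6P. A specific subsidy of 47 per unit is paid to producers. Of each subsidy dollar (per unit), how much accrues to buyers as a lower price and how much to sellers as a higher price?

Buyers gain 564/13 per unit; sellers gain 47/13 per unit

Pre-subsidy: 384 - 0.5P = -259 + 6P gives P* = 1286/13, x* = 4349/13.
With the subsidy, sellers receive Ps = Pb + 47 for each unit, where Pb is the price buyers pay.
Supply in terms of Pb becomes xs = -259 + 6(Pb + 47) = 23 + 6Pb. Setting this equal to demand: 384 - 0.5Pb = 23 + 6Pb, so Pb = 722/13.
Sellers receive Ps = 722/13 + 47 = 1333/13; x' = 384 − 0.5·(722/13) = 4631/13.
Buyers' price falls by P* − Pb = 1286/13 − 722/13 = 564/13; sellers' price rises by Ps − P* = 1333/13 − 1286/13 = 47/13.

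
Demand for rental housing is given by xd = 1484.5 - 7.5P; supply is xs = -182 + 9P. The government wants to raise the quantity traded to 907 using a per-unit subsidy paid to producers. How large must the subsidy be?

Required subsidy s = 44 per unit

At x = 907, invert demand for the buyer price: Pb = (1484.5 − 907)/7.5 = 77; invert supply for the seller price: Ps = (907 − (-182))/9 = 121.
The subsidy must fill the gap: s = Ps − Pb = 121 − 77 = 44.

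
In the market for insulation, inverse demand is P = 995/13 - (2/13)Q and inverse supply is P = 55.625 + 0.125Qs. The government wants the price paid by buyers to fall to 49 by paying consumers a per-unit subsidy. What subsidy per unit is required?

Required subsidy s = 29 per unit

At a buyer price of 49, quantity demanded is 497.5 − 6.5·49 = 179.
Sellers supply 179 only when they receive Ps = 55.625 + 0.125·179 = 78.
s = Ps − Pb = 78 − 49 = 29.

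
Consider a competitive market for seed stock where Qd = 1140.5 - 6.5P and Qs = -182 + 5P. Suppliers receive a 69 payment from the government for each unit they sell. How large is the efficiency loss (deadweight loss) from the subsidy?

Pre-subsidy: 1140.5 - 6.5P = -182 + 5P gives P* = 115, Q* = 393.
With the subsidy, sellers receive Ps = Pb + 69 for each unit, where Pb is the price buyers pay.
Supply in terms of Pb becomes Qs = -182 + 5(Pb + 69) = 163 + 5Pb. Setting this equal to demand: 1140.5 - 6.5Pb = 163 + 5Pb, so Pb = 85.
Sellers receive Ps = 85 + 69 = 154; Q' = 1140.5 − 6.5·85 = 588.
The subsidy expands output by 588 − 393 = 195 past the efficient level; on those units the gap between marginal cost and willingness to pay runs from 0 up to 69.
DWL = ½ × 69 × 195 = 6727.5.

Deadweight loss = 6727.5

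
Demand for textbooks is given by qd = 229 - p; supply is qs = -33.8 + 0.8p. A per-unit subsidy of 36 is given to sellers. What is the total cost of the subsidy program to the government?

Government cost = 3564

Pre-subsidy: 229 - p = -33.8 + 0.8p gives p* = 146, q* = 83.
With the subsidy, sellers receive ps = pb + 36 for each unit, where pb is the price buyers pay.
Supply in terms of pb becomes qs = -33.8 + 0.8(pb + 36) = -5 + 0.8pb. Setting this equal to demand: 229 - pb = -5 + 0.8pb, so pb = 130.
Sellers receive ps = 130 + 36 = 166; q' = 229 − 1·130 = 99.
Government outlay = subsidy × quantity = 36 × 99 = 3564.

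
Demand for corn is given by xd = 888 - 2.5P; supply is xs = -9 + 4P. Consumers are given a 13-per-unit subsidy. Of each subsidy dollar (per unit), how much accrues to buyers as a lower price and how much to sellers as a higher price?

Buyers gain 8 per unit; sellers gain 5 per unit

Pre-subsidy: 888 - 2.5P = -9 + 4P gives P* = 138, x* = 543.
With the rebate, buyers effectively pay Pb = Ps − 13, where Ps is the price sellers receive.
Demand in terms of Ps becomes xd = 888 − 2.5(Ps − 13) = 920.5 - 2.5Ps. Setting this equal to supply: 920.5 - 2.5Ps = -9 + 4Ps, so Ps = 143.
Buyers pay Pb = 143 − 13 = 130; x' = -9 + 4·143 = 563.
Buyers' price falls by P* − Pb = 138 − 130 = 8; sellers' price rises by Ps − P* = 143 − 138 = 5.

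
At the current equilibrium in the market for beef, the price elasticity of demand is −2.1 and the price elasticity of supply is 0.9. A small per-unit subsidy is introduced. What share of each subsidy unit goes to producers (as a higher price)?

Producer share = 0.7

For a small subsidy around the equilibrium, the benefit split depends on the relative slopes, which at a point are proportional to the elasticities.
Buyer share = εs/(εs + |εd|) = 0.9/(0.9 + 2.1) = 0.3; seller share = |εd|/(εs + |εd|) = 0.7.
So producers capture 0.7 of the subsidy.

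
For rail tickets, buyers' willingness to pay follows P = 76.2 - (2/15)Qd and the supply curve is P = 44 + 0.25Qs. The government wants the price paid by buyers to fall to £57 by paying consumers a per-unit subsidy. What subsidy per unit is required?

Required subsidy s = £23 per unit

At a buyer price of 57, quantity demanded is 571.5 − 7.5·57 = 144.
Sellers supply 144 only when they receive Ps = 44 + 0.25·144 = 80.
s = Ps − Pb = 80 − 57 = 23.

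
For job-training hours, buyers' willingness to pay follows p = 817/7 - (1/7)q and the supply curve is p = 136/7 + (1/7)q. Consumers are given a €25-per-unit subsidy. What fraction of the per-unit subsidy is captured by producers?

Producer share = 0.5

Pre-subsidy: 817/7 - (1/7)q = 136/7 + (1/7)q gives q* = 340.5 and p* = 953/14.
With the rebate, buyers effectively pay pb = ps − 25, where ps is the price sellers receive.
On the curves, pb = 817/7 - (1/7)q and ps = 136/7 + (1/7)q; the wedge ps − pb = 25 gives 136/7 + (1/7)q − (817/7 - (1/7)q) = 25, so q' = 428.
Then pb = 817/7 − (1/7)·428 = 389/7 and ps = 136/7 + (1/7)·428 = 564/7.
Buyers' price falls by p* − pb = 953/14 − 389/7 = 12.5; sellers' price rises by ps − p* = 564/7 − 953/14 = 12.5.
So producers capture 12.5/25 = 0.5 of each unit of subsidy.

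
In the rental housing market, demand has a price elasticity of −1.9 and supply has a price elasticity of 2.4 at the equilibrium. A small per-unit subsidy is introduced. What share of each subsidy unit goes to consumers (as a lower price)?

For a small subsidy around the equilibrium, the benefit split depends on the relative slopes, which at a point are proportional to the elasticities.
Buyer share = εs/(εs + |εd|) = 2.4/(2.4 + 1.9) = 24/43; seller share = |εd|/(εs + |εd|) = 19/43.

Consumer share = 24/43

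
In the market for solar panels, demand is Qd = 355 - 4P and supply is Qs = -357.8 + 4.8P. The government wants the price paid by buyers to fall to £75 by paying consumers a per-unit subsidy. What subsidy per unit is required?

Required subsidy s = £11 per unit

At a buyer price of 75, quantity demanded is 355 − 4·75 = 55.
Sellers supply 55 only when they receive Ps with -357.8 + 4.8·Ps = 55, i.e. Ps = 86.
s = Ps − Pb = 86 − 75 = 11.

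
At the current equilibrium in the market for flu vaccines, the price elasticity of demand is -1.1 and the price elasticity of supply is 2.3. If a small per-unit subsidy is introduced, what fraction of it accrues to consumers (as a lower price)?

For a small subsidy around the equilibrium, the benefit split depends on the relative slopes, which at a point are proportional to the elasticities.
Buyer share = εs/(εs + |εd|) = 2.3/(2.3 + 1.1) = 23/34; seller share = |εd|/(εs + |εd|) = 11/34.

Consumer share = 23/34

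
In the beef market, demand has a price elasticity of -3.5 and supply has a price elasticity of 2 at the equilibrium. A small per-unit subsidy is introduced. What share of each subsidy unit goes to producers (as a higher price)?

For a small subsidy around the equilibrium, the benefit split depends on the relative slopes, which at a point are proportional to the elasticities.
Buyer share = εs/(εs + |εd|) = 2/(2 + 3.5) = 4/11; seller share = |εd|/(εs + |εd|) = 7/11.
So producers capture 7/11 of the subsidy.

Producer share = 7/11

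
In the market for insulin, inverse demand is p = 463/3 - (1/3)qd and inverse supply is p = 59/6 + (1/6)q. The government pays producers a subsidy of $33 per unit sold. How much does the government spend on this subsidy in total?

Government cost = $11715

Pre-subsidy: 463/3 - (1/3)q = 59/6 + (1/6)q gives q* = 289 and p* = 58.
With the subsidy, sellers receive ps = pb + 33 for each unit, where pb is the price buyers pay.
On the curves, pb = 463/3 - (1/3)q and ps = 59/6 + (1/6)q; the wedge ps − pb = 33 gives 59/6 + (1/6)q − (463/3 - (1/3)q) = 33, so q' = 355.
Then pb = 463/3 − (1/3)·355 = 36 and ps = 59/6 + (1/6)·355 = 69.
Government outlay = subsidy × quantity = 33 × 355 = 11715.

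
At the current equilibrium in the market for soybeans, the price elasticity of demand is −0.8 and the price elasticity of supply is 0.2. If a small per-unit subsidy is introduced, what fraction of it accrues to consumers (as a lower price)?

Consumer share = 0.2

For a small subsidy around the equilibrium, the benefit split depends on the relative slopes, which at a point are proportional to the elasticities.
Buyer share = εs/(εs + |εd|) = 0.2/(0.2 + 0.8) = 0.2; seller share = |εd|/(εs + |εd|) = 0.8.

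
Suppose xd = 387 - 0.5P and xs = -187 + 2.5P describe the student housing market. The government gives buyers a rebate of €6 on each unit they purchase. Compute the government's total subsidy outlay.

Pre-subsidy: 387 - 0.5P = -187 + 2.5P gives P* = 574/3, x* = 874/3.
With the rebate, buyers effectively pay Pb = Ps − 6, where Ps is the price sellers receive.
Demand in terms of Ps becomes xd = 387 − 0.5(Ps − 6) = 390 - 0.5Ps. Setting this equal to supply: 390 - 0.5Ps = -187 + 2.5Ps, so Ps = 577/3.
Buyers pay Pb = 577/3 − 6 = 559/3; x' = -187 + 2.5·(577/3) = 1763/6.
Government outlay = subsidy × quantity = 6 × 1763/6 = 1763.

Government cost = €1763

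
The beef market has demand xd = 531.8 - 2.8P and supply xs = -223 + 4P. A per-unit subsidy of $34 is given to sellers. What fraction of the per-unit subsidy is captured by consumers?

Consumer share = 10/17

Pre-subsidy: 531.8 - 2.8P = -223 + 4P gives P* = 111, x* = 221.
With the subsidy, sellers receive Ps = Pb + 34 for each unit, where Pb is the price buyers pay.
Supply in terms of Pb becomes xs = -223 + 4(Pb + 34) = -87 + 4Pb. Setting this equal to demand: 531.8 - 2.8Pb = -87 + 4Pb, so Pb = 91.
Sellers receive Ps = 91 + 34 = 125; x' = 531.8 − 2.8·91 = 277.
Buyers' price falls by P* − Pb = 111 − 91 = 20; sellers' price rises by Ps − P* = 125 − 111 = 14.
So consumers capture 20/34 = 10/17 of each unit of subsidy.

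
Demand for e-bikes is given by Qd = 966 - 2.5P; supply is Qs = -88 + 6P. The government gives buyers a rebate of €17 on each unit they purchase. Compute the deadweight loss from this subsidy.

Deadweight loss = €255

Pre-subsidy: 966 - 2.5P = -88 + 6P gives P* = 124, Q* = 656.
With the rebate, buyers effectively pay Pb = Ps − 17, where Ps is the price sellers receive.
Demand in terms of Ps becomes Qd = 966 − 2.5(Ps − 17) = 1008.5 - 2.5Ps. Setting this equal to supply: 1008.5 - 2.5Ps = -88 + 6Ps, so Ps = 129.
Buyers pay Pb = 129 − 17 = 112; Q' = -88 + 6·129 = 686.
The subsidy expands output by 686 − 656 = 30 past the efficient level; on those units the gap between marginal cost and willingness to pay runs from 0 up to 17.
DWL = ½ × 17 × 30 = 255.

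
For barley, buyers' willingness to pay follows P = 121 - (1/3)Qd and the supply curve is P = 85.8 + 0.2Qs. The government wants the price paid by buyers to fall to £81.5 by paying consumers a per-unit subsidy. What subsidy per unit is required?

Required subsidy s = £28 per unit

At a buyer price of 81.5, quantity demanded is 363 − 3·81.5 = 118.5.
Sellers supply 118.5 only when they receive Ps = 85.8 + 0.2·118.5 = 109.5.
s = Ps − Pb = 109.5 − 81.5 = 28.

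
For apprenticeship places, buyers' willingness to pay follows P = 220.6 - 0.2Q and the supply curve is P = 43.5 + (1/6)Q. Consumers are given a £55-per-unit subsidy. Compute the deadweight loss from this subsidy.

Pre-subsidy: 220.6 - 0.2Q = 43.5 + (1/6)Q gives Q* = 483 and P* = 124.
With the rebate, buyers effectively pay Pb = Ps − 55, where Ps is the price sellers receive.
On the curves, Pb = 220.6 - 0.2Q and Ps = 43.5 + (1/6)Q; the wedge Ps − Pb = 55 gives 43.5 + (1/6)Q − (220.6 - 0.2Q) = 55, so Q' = 633.
Then Pb = 220.6 − 0.2·633 = 94 and Ps = 43.5 + (1/6)·633 = 149.
The subsidy expands output by 633 − 483 = 150 past the efficient level; on those units the gap between marginal cost and willingness to pay runs from 0 up to 55.
DWL = ½ × 55 × 150 = 4125.

Deadweight loss = £4125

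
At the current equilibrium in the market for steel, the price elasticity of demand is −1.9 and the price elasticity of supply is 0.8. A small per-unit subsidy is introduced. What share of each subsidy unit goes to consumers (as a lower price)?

For a small subsidy around the equilibrium, the benefit split depends on the relative slopes, which at a point are proportional to the elasticities.
Buyer share = εs/(εs + |εd|) = 0.8/(0.8 + 1.9) = 8/27; seller share = |εd|/(εs + |εd|) = 19/27.

Consumer share = 8/27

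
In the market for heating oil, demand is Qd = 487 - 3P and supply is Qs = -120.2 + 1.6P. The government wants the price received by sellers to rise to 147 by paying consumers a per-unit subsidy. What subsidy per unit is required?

Required subsidy s = 23 per unit

At a seller price of 147, quantity supplied is -120.2 + 1.6·147 = 115.
Buyers absorb 115 only when they pay Pb with 487 − 3·Pb = 115, i.e. Pb = 124.
s = Ps − Pb = 147 − 124 = 23.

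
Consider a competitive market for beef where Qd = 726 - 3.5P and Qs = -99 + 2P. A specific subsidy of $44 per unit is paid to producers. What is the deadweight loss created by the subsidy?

Pre-subsidy: 726 - 3.5P = -99 + 2P gives P* = 150, Q* = 201.
With the subsidy, sellers receive Ps = Pb + 44 for each unit, where Pb is the price buyers pay.
Supply in terms of Pb becomes Qs = -99 + 2(Pb + 44) = -11 + 2Pb. Setting this equal to demand: 726 - 3.5Pb = -11 + 2Pb, so Pb = 134.
Sellers receive Ps = 134 + 44 = 178; Q' = 726 − 3.5·134 = 257.
The subsidy expands output by 257 − 201 = 56 past the efficient level; on those units the gap between marginal cost and willingness to pay runs from 0 up to 44.
DWL = ½ × 44 × 56 = 1232.

Deadweight loss = $1232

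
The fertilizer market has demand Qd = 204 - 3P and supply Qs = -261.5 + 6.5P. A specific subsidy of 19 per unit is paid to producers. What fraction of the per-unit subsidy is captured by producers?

Producer share = 6/19

Pre-subsidy: 204 - 3P = -261.5 + 6.5P gives P* = 49, Q* = 57.
With the subsidy, sellers receive Ps = Pb + 19 for each unit, where Pb is the price buyers pay.
Supply in terms of Pb becomes Qs = -261.5 + 6.5(Pb + 19) = -138 + 6.5Pb. Setting this equal to demand: 204 - 3Pb = -138 + 6.5Pb, so Pb = 36.
Sellers receive Ps = 36 + 19 = 55; Q' = 204 − 3·36 = 96.
Buyers' price falls by P* − Pb = 49 − 36 = 13; sellers' price rises by Ps − P* = 55 − 49 = 6.
So producers capture 6/19 = 6/19 of each unit of subsidy.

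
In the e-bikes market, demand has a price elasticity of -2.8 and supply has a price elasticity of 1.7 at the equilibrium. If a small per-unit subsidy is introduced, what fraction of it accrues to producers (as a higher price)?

For a small subsidy around the equilibrium, the benefit split depends on the relative slopes, which at a point are proportional to the elasticities.
Buyer share = εs/(εs + |εd|) = 1.7/(1.7 + 2.8) = 17/45; seller share = |εd|/(εs + |εd|) = 28/45.
So producers capture 28/45 of the subsidy.

Producer share = 28/45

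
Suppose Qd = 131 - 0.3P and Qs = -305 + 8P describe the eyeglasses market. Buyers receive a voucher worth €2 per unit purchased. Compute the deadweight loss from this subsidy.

Deadweight loss = 48/83

Pre-subsidy: 131 - 0.3P = -305 + 8P gives P* = 4360/83, Q* = 9565/83.
With the rebate, buyers effectively pay Pb = Ps − 2, where Ps is the price sellers receive.
Demand in terms of Ps becomes Qd = 131 − 0.3(Ps − 2) = 131.6 - 0.3Ps. Setting this equal to supply: 131.6 - 0.3Ps = -305 + 8Ps, so Ps = 4366/83.
Buyers pay Pb = 4366/83 − 2 = 4200/83; Q' = -305 + 8·(4366/83) = 9613/83.
The subsidy expands output by 9613/83 − 9565/83 = 48/83 past the efficient level; on those units the gap between marginal cost and willingness to pay runs from 0 up to 2.
DWL = ½ × 2 × 48/83 = 48/83.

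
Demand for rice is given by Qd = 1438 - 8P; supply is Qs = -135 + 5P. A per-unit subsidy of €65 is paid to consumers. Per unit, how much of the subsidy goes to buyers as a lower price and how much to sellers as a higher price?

Buyers gain €25 per unit; sellers gain €40 per unit

Pre-subsidy: 1438 - 8P = -135 + 5P gives P* = 121, Q* = 470.
With the rebate, buyers effectively pay Pb = Ps − 65, where Ps is the price sellers receive.
Demand in terms of Ps becomes Qd = 1438 − 8(Ps − 65) = 1958 - 8Ps. Setting this equal to supply: 1958 - 8Ps = -135 + 5Ps, so Ps = 161.
Buyers pay Pb = 161 − 65 = 96; Q' = -135 + 5·161 = 670.
Buyers' price falls by P* − Pb = 121 − 96 = 25; sellers' price rises by Ps − P* = 161 − 121 = 40.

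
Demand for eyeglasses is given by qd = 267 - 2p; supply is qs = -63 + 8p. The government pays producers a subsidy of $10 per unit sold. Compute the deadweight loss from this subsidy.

Pre-subsidy: 267 - 2p = -63 + 8p gives p* = 33, q* = 201.
With the subsidy, sellers receive ps = pb + 10 for each unit, where pb is the price buyers pay.
Supply in terms of pb becomes qs = -63 + 8(pb + 10) = 17 + 8pb. Setting this equal to demand: 267 - 2pb = 17 + 8pb, so pb = 25.
Sellers receive ps = 25 + 10 = 35; q' = 267 − 2·25 = 217.
The subsidy expands output by 217 − 201 = 16 past the efficient level; on those units the gap between marginal cost and willingness to pay runs from 0 up to 10.
DWL = ½ × 10 × 16 = 80.

Deadweight loss = $80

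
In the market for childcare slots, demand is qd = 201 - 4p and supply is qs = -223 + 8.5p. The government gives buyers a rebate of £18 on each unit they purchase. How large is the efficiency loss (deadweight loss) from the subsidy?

Deadweight loss = £440.64

Pre-subsidy: 201 - 4p = -223 + 8.5p gives p* = 33.92, q* = 65.32.
With the rebate, buyers effectively pay pb = ps − 18, where ps is the price sellers receive.
Demand in terms of ps becomes qd = 201 − 4(ps − 18) = 273 - 4ps. Setting this equal to supply: 273 - 4ps = -223 + 8.5ps, so ps = 39.68.
Buyers pay pb = 39.68 − 18 = 21.68; q' = -223 + 8.5·39.68 = 114.28.
The subsidy expands output by 114.28 − 65.32 = 48.96 past the efficient level; on those units the gap between marginal cost and willingness to pay runs from 0 up to 18.
DWL = ½ × 18 × 48.96 = 440.64.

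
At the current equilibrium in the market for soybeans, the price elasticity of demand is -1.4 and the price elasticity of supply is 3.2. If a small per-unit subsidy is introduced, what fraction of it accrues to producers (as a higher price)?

Producer share = 7/23

For a small subsidy around the equilibrium, the benefit split depends on the relative slopes, which at a point are proportional to the elasticities.
Buyer share = εs/(εs + |εd|) = 3.2/(3.2 + 1.4) = 16/23; seller share = |εd|/(εs + |εd|) = 7/23.
So producers capture 7/23 of the subsidy.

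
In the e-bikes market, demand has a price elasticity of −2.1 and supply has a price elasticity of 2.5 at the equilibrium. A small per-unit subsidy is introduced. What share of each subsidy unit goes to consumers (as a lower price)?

Consumer share = 25/46

For a small subsidy around the equilibrium, the benefit split depends on the relative slopes, which at a point are proportional to the elasticities.
Buyer share = εs/(εs + |εd|) = 2.5/(2.5 + 2.1) = 25/46; seller share = |εd|/(εs + |εd|) = 21/46.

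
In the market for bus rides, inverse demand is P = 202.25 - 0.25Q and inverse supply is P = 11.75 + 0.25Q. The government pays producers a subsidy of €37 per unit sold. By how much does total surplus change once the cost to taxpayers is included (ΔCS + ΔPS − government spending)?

Pre-subsidy: 202.25 - 0.25Q = 11.75 + 0.25Q gives Q* = 381 and P* = 107.
With the subsidy, sellers receive Ps = Pb + 37 for each unit, where Pb is the price buyers pay.
On the curves, Pb = 202.25 - 0.25Q and Ps = 11.75 + 0.25Q; the wedge Ps − Pb = 37 gives 11.75 + 0.25Q − (202.25 - 0.25Q) = 37, so Q' = 455.
Then Pb = 202.25 − 0.25·455 = 88.5 and Ps = 11.75 + 0.25·455 = 125.5.
ΔCS = ½(381 + 455)(107 − 88.5) = 7733; ΔPS = ½(381 + 455)(125.5 − 107) = 7733.
Government spending = 37 × 455 = 16835.
Net change = 7733 + 7733 − 16835 = -1369. The loss equals the DWL triangle ½·37·74.

Net change in total surplus = -€1369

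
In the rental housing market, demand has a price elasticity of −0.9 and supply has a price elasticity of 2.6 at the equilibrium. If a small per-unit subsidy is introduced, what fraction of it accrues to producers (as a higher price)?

Producer share = 9/35

For a small subsidy around the equilibrium, the benefit split depends on the relative slopes, which at a point are proportional to the elasticities.
Buyer share = εs/(εs + |εd|) = 2.6/(2.6 + 0.9) = 26/35; seller share = |εd|/(εs + |εd|) = 9/35.
So producers capture 9/35 of the subsidy.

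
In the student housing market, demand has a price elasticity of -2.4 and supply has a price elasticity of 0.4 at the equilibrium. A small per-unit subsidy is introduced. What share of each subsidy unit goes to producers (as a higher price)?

For a small subsidy around the equilibrium, the benefit split depends on the relative slopes, which at a point are proportional to the elasticities.
Buyer share = εs/(εs + |εd|) = 0.4/(0.4 + 2.4) = 1/7; seller share = |εd|/(εs + |εd|) = 6/7.
So producers capture 6/7 of the subsidy.

Producer share = 6/7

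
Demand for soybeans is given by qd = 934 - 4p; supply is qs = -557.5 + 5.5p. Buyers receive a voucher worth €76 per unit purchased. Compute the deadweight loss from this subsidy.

Deadweight loss = €6688

Pre-subsidy: 934 - 4p = -557.5 + 5.5p gives p* = 157, q* = 306.
With the rebate, buyers effectively pay pb = ps − 76, where ps is the price sellers receive.
Demand in terms of ps becomes qd = 934 − 4(ps − 76) = 1238 - 4ps. Setting this equal to supply: 1238 - 4ps = -557.5 + 5.5ps, so ps = 189.
Buyers pay pb = 189 − 76 = 113; q' = -557.5 + 5.5·189 = 482.
The subsidy expands output by 482 − 306 = 176 past the efficient level; on those units the gap between marginal cost and willingness to pay runs from 0 up to 76.
DWL = ½ × 76 × 176 = 6688.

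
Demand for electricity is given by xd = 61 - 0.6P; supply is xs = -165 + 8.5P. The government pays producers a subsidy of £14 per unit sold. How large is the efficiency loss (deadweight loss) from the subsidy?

Deadweight loss = 714/13

Pre-subsidy: 61 - 0.6P = -165 + 8.5P gives P* = 2260/91, x* = 4195/91.
With the subsidy, sellers receive Ps = Pb + 14 for each unit, where Pb is the price buyers pay.
Supply in terms of Pb becomes xs = -165 + 8.5(Pb + 14) = -46 + 8.5Pb. Setting this equal to demand: 61 - 0.6Pb = -46 + 8.5Pb, so Pb = 1070/91.
Sellers receive Ps = 1070/91 + 14 = 2344/91; x' = 61 − 0.6·(1070/91) = 4909/91.
The subsidy expands output by 4909/91 − 4195/91 = 102/13 past the efficient level; on those units the gap between marginal cost and willingness to pay runs from 0 up to 14.
DWL = ½ × 14 × 102/13 = 714/13.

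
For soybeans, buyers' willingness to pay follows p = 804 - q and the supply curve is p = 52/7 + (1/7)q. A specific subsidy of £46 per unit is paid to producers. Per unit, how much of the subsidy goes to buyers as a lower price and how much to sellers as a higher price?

Buyers gain £40.25 per unit; sellers gain £5.75 per unit

Pre-subsidy: 804 - q = 52/7 + (1/7)q gives q* = 697 and p* = 107.
With the subsidy, sellers receive ps = pb + 46 for each unit, where pb is the price buyers pay.
On the curves, pb = 804 - q and ps = 52/7 + (1/7)q; the wedge ps − pb = 46 gives 52/7 + (1/7)q − (804 - q) = 46, so q' = 737.25.
Then pb = 804 − 1·737.25 = 66.75 and ps = 52/7 + (1/7)·737.25 = 112.75.
Buyers' price falls by p* − pb = 107 − 66.75 = 40.25; sellers' price rises by ps − p* = 112.75 − 107 = 5.75.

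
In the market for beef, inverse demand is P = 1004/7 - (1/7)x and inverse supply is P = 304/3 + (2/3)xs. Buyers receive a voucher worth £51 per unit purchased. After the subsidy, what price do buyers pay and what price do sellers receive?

Buyers pay £127; sellers receive £178

Pre-subsidy: 1004/7 - (1/7)x = 304/3 + (2/3)x gives x* = 52 and P* = 136.
With the rebate, buyers effectively pay Pb = Ps − 51, where Ps is the price sellers receive.
On the curves, Pb = 1004/7 - (1/7)x and Ps = 304/3 + (2/3)x; the wedge Ps − Pb = 51 gives 304/3 + (2/3)x − (1004/7 - (1/7)x) = 51, so x' = 115.
Then Pb = 1004/7 − (1/7)·115 = 127 and Ps = 304/3 + (2/3)·115 = 178.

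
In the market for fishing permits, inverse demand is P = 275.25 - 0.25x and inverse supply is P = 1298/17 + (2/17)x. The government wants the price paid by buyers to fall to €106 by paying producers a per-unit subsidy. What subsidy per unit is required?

Required subsidy s = €50 per unit

At a buyer price of 106, quantity demanded is 1101 − 4·106 = 677.
Sellers supply 677 only when they receive Ps = 1298/17 + (2/17)·677 = 156.
s = Ps − Pb = 156 − 106 = 50.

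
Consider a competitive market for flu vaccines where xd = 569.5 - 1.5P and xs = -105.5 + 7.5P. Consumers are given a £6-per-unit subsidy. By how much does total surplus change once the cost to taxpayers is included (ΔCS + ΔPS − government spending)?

Pre-subsidy: 569.5 - 1.5P = -105.5 + 7.5P gives P* = 75, x* = 457.
With the rebate, buyers effectively pay Pb = Ps − 6, where Ps is the price sellers receive.
Demand in terms of Ps becomes xd = 569.5 − 1.5(Ps − 6) = 578.5 - 1.5Ps. Setting this equal to supply: 578.5 - 1.5Ps = -105.5 + 7.5Ps, so Ps = 76.
Buyers pay Pb = 76 − 6 = 70; x' = -105.5 + 7.5·76 = 464.5.
ΔCS = ½(457 + 464.5)(75 − 70) = 2303.75; ΔPS = ½(457 + 464.5)(76 − 75) = 460.75.
Government spending = 6 × 464.5 = 2787.
Net change = 2303.75 + 460.75 − 2787 = -22.5. The loss equals the DWL triangle ½·6·7.5.

Net change in total surplus = -£22.5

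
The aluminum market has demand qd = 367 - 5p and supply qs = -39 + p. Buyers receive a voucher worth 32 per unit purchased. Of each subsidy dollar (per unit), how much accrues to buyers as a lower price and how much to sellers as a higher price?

Pre-subsidy: 367 - 5p = -39 + p gives p* = 203/3, q* = 86/3.
With the rebate, buyers effectively pay pb = ps − 32, where ps is the price sellers receive.
Demand in terms of ps becomes qd = 367 − 5(ps − 32) = 527 - 5ps. Setting this equal to supply: 527 - 5ps = -39 + ps, so ps = 283/3.
Buyers pay pb = 283/3 − 32 = 187/3; q' = -39 + 1·(283/3) = 166/3.
Buyers' price falls by p* − pb = 203/3 − 187/3 = 16/3; sellers' price rises by ps − p* = 283/3 − 203/3 = 80/3.

Buyers gain 16/3 per unit; sellers gain 80/3 per unit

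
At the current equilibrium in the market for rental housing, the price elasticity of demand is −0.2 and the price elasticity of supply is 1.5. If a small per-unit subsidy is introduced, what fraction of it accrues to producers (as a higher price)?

For a small subsidy around the equilibrium, the benefit split depends on the relative slopes, which at a point are proportional to the elasticities.
Buyer share = εs/(εs + |εd|) = 1.5/(1.5 + 0.2) = 15/17; seller share = |εd|/(εs + |εd|) = 2/17.
So producers capture 2/17 of the subsidy.

Producer share = 2/17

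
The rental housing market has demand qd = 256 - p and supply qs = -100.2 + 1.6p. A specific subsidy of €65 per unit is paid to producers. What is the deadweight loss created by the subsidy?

Pre-subsidy: 256 - p = -100.2 + 1.6p gives p* = 137, q* = 119.
With the subsidy, sellers receive ps = pb + 65 for each unit, where pb is the price buyers pay.
Supply in terms of pb becomes qs = -100.2 + 1.6(pb + 65) = 3.8 + 1.6pb. Setting this equal to demand: 256 - pb = 3.8 + 1.6pb, so pb = 97.
Sellers receive ps = 97 + 65 = 162; q' = 256 − 1·97 = 159.
The subsidy expands output by 159 − 119 = 40 past the efficient level; on those units the gap between marginal cost and willingness to pay runs from 0 up to 65.
DWL = ½ × 65 × 40 = 1300.

Deadweight loss = €1300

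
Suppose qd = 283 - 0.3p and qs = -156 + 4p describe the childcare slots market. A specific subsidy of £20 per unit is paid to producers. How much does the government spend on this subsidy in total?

Pre-subsidy: 283 - 0.3p = -156 + 4p gives p* = 4390/43, q* = 10852/43.
With the subsidy, sellers receive ps = pb + 20 for each unit, where pb is the price buyers pay.
Supply in terms of pb becomes qs = -156 + 4(pb + 20) = -76 + 4pb. Setting this equal to demand: 283 - 0.3pb = -76 + 4pb, so pb = 3590/43.
Sellers receive ps = 3590/43 + 20 = 4450/43; q' = 283 − 0.3·(3590/43) = 11092/43.
Government outlay = subsidy × quantity = 20 × 11092/43 = 221840/43.

Government cost = 221840/43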